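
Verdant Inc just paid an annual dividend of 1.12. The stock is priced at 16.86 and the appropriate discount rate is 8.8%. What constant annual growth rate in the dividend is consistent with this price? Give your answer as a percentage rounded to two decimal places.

P = D₀(1+g)/(r−g) ⇒ P(r−g) = D₀(1+g) ⇒ g(P+D₀) = P·r − D₀
g = (P·r − D₀)/(P + D₀) = (16.86×0.088 − 1.12) / (16.86 + 1.12) = 0.020227

2.02%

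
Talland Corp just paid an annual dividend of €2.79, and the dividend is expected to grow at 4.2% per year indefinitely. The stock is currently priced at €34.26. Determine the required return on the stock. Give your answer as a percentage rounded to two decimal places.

D₁ = €2.79 × 1.042 = €2.9072
P = D₁/(r − g) ⇒ r = D₁/P + g = €2.9072/€34.26 + 0.042 = 0.084856 + 0.042 = 0.126856

12.69%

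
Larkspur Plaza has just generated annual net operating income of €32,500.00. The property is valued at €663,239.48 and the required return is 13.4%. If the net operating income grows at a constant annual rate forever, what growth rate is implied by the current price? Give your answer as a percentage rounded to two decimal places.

P = D₀(1+g)/(r−g) ⇒ P(r−g) = D₀(1+g) ⇒ g(P+D₀) = P·r − D₀
g = (P·r − D₀)/(P + D₀) = (€663,239.48×0.134 − €32,500.00) / (€663,239.48 + €32,500.00) = 0.081028

8.10%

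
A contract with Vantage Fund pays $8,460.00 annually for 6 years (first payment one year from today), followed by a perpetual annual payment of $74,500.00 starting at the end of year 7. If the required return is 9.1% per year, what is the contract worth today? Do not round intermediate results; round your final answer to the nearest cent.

$523312.44

PV of 6-year annuity: $8,460.00 × [1 − (1+0.091)^−6] / 0.091 = 37837.98823
Perpetuity value at year 6: $74,500.00 / 0.091 = 818681.31868
PV of perpetuity: 818681.31868 / (1+0.091)^6 = 485474.44833
Total PV = 37837.98823 + 485474.44833 = 523312.43656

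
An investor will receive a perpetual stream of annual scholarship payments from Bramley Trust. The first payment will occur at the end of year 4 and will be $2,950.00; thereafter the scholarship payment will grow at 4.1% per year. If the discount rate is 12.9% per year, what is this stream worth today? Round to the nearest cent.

$23294.72

Value at end of year 3: C₁ / (r − g) = $2,950.00 / (0.129 − 0.041) = $33,522.7273
Discount to today: PV = $33,522.7273 / (1 + 0.129)^3 = $33,522.7273 / 1.439070 = $23,294.72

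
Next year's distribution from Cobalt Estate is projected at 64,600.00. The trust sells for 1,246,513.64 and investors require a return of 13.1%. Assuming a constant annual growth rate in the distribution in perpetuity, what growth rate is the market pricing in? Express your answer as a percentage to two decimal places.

7.92%

P = D₁/(r−g) ⇒ g = r − D₁/P = 0.131 − 64,600.00/1,246,513.64 = 0.079175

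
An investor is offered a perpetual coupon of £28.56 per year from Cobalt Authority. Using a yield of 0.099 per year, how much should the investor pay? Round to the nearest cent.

Level perpetuity: PV = C / r = £28.56 / 0.099 = £288.48

£288.48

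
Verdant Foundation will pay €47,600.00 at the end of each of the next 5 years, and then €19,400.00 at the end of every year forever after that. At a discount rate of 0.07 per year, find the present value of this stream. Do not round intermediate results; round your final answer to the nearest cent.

€392768.42

PV of 5-year annuity: €47,600.00 × [1 − (1+0.07)^−5] / 0.07 = 195169.39795
Perpetuity value at year 5: €19,400.00 / 0.07 = 277142.85714
PV of perpetuity: 277142.85714 / (1+0.07)^5 = 197599.02689
Total PV = 195169.39795 + 197599.02689 = 392768.42484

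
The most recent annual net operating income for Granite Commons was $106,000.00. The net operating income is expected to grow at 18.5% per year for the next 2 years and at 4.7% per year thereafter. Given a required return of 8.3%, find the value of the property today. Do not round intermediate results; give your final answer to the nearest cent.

D_1 = 125610.00000
D_2 = 148847.85000
Terminal value at year 2: TV = D_2×(1+g_2)/(r−g_2) = 155843.69895/0.036 = 4328991.63750
P_0 = D_1/(1+r)^1 + D_2/(1+r)^2 + TV/(1+r)^2
    = 115983.37950 + 126907.02189 + 3690879.22003 = 3933769.62142

$3933769.62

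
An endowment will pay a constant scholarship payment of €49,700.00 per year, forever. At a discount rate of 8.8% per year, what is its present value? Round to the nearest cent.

€564772.73

Level perpetuity: PV = C / r = €49,700.00 / 0.088 = €564,772.73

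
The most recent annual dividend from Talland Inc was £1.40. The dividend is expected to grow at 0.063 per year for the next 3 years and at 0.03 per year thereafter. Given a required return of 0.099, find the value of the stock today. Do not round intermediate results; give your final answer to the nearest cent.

£22.84

D_1 = 1.48820
D_2 = 1.58196
D_3 = 1.68162
Terminal value at year 3: TV = D_3×(1+g_2)/(r−g_2) = 1.73207/0.069 = 25.10244
P_0 = D_1/(1+r)^1 + D_2/(1+r)^2 + D_3/(1+r)^3 + TV/(1+r)^3
    = 1.35414 + 1.30978 + 1.26688 + 18.91137 = 22.84217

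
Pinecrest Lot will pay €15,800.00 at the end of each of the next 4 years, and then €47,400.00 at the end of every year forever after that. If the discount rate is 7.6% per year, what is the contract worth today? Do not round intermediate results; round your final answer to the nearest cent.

PV of 4-year annuity: €15,800.00 × [1 − (1+0.076)^−4] / 0.076 = 52800.94668
Perpetuity value at year 4: €47,400.00 / 0.076 = 623684.21053
PV of perpetuity: 623684.21053 / (1+0.076)^4 = 465281.37050
Total PV = 52800.94668 + 465281.37050 = 518082.31718

€518082.32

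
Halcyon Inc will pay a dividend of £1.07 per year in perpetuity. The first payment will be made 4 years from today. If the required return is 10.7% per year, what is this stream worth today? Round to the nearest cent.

Value at end of year 3: C / r = £1.07 / 0.107 = £10.0000
Discount to today: PV = £10.0000 / (1 + 0.107)^3 = £10.0000 / 1.356572 = £7.37

£7.37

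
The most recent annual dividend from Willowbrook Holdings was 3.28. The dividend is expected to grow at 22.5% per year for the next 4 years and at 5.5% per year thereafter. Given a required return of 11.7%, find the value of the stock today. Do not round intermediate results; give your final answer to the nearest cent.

D_1 = 4.01800
D_2 = 4.92205
D_3 = 6.02951
D_4 = 7.38615
Terminal value at year 4: TV = D_4×(1+g_2)/(r−g_2) = 7.79239/0.062 = 125.68370
P_0 = D_1/(1+r)^1 + D_2/(1+r)^2 + D_3/(1+r)^3 + D_4/(1+r)^4 + TV/(1+r)^4
    = 3.59714 + 3.94493 + 4.32636 + 4.74466 + 80.73582 = 97.34892

97.35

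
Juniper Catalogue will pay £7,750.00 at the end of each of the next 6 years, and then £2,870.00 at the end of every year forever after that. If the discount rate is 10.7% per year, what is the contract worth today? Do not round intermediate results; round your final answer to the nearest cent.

PV of 6-year annuity: £7,750.00 × [1 − (1+0.107)^−6] / 0.107 = 33071.98102
Perpetuity value at year 6: £2,870.00 / 0.107 = 26822.42991
PV of perpetuity: 26822.42991 / (1+0.107)^6 = 14575.12855
Total PV = 33071.98102 + 14575.12855 = 47647.10957

£47647.11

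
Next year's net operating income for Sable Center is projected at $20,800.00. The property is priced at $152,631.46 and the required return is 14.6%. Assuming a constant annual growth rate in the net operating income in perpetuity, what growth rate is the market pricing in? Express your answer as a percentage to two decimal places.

P = D₁/(r−g) ⇒ g = r − D₁/P = 0.146 − $20,800.00/$152,631.46 = 0.009724

0.97%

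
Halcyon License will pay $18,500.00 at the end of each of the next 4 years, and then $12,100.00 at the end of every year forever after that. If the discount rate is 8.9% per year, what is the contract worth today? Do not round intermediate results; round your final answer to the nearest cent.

PV of 4-year annuity: $18,500.00 × [1 − (1+0.089)^−4] / 0.089 = 60066.60855
Perpetuity value at year 4: $12,100.00 / 0.089 = 135955.05618
PV of perpetuity: 135955.05618 / (1+0.089)^4 = 96668.24735
Total PV = 60066.60855 + 96668.24735 = 156734.85589

$156734.86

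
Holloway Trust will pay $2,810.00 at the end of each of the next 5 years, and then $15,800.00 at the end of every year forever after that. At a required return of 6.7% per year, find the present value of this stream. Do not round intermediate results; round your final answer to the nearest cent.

PV of 5-year annuity: $2,810.00 × [1 − (1+0.067)^−5] / 0.067 = 11614.69726
Perpetuity value at year 5: $15,800.00 / 0.067 = 235820.89552
PV of perpetuity: 235820.89552 / (1+0.067)^5 = 170514.05682
Total PV = 11614.69726 + 170514.05682 = 182128.75408

$182128.75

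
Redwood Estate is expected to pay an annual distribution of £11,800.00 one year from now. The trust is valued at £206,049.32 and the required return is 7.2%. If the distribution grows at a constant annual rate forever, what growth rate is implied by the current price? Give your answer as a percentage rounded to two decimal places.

1.47%

P = D₁/(r−g) ⇒ g = r − D₁/P = 0.072 − £11,800.00/£206,049.32 = 0.014732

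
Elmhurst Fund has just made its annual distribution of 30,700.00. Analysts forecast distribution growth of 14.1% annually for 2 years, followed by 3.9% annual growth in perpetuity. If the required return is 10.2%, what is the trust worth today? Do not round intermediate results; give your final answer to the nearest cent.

607474.93

D_1 = 35028.70000
D_2 = 39967.74670
Terminal value at year 2: TV = D_2×(1+g_2)/(r−g_2) = 41526.48882/0.063 = 659150.61621
P_0 = D_1/(1+r)^1 + D_2/(1+r)^2 + TV/(1+r)^2
    = 31786.47913 + 32911.40897 + 542777.04636 = 607474.93446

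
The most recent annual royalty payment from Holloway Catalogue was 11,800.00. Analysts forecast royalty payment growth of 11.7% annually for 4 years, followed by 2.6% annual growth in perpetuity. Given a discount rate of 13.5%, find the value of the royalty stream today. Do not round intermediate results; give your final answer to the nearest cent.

149549.54

D_1 = 13180.60000
D_2 = 14722.73020
D_3 = 16445.28963
D_4 = 18369.38852
Terminal value at year 4: TV = D_4×(1+g_2)/(r−g_2) = 18846.99262/0.109 = 172908.18919
P_0 = D_1/(1+r)^1 + D_2/(1+r)^2 + D_3/(1+r)^3 + D_4/(1+r)^4 + TV/(1+r)^4
    = 11612.86344 + 11428.69468 + 11247.44666 + 11069.07305 + 104191.45827 = 149549.53609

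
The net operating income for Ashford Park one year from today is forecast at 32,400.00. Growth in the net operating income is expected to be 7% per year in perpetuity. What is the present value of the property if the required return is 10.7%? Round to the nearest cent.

875675.68

Growing perpetuity: P = D₁ / (r − g) = 32,400.0000 / (0.107 − 0.07) = 875,675.68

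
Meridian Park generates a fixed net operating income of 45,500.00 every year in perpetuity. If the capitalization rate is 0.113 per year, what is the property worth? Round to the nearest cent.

402654.87

Level perpetuity: PV = C / r = 45,500.00 / 0.113 = 402,654.87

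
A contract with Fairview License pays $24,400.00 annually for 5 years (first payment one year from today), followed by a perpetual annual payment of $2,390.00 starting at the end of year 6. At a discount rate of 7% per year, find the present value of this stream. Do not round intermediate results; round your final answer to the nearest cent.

PV of 5-year annuity: $24,400.00 × [1 − (1+0.07)^−5] / 0.07 = 100044.81744
Perpetuity value at year 5: $2,390.00 / 0.07 = 34142.85714
PV of perpetuity: 34142.85714 / (1+0.07)^5 = 24343.38527
Total PV = 100044.81744 + 24343.38527 = 124388.20271

$124388.20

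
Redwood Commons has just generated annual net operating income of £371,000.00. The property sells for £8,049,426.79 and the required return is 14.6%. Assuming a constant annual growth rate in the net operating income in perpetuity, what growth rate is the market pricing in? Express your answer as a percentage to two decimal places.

9.55%

P = D₀(1+g)/(r−g) ⇒ P(r−g) = D₀(1+g) ⇒ g(P+D₀) = P·r − D₀
g = (P·r − D₀)/(P + D₀) = (£8,049,426.79×0.146 − £371,000.00) / (£8,049,426.79 + £371,000.00) = 0.095508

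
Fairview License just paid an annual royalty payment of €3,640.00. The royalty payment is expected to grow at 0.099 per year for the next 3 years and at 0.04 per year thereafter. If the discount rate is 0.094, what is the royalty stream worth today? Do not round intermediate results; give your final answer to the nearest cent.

D_1 = 4000.36000
D_2 = 4396.39564
D_3 = 4831.63881
Terminal value at year 3: TV = D_3×(1+g_2)/(r−g_2) = 5024.90436/0.054 = 93053.78446
P_0 = D_1/(1+r)^1 + D_2/(1+r)^2 + D_3/(1+r)^3 + TV/(1+r)^3
    = 3656.63620 + 3673.34843 + 3690.13704 + 71069.30598 = 82089.42765

€82089.43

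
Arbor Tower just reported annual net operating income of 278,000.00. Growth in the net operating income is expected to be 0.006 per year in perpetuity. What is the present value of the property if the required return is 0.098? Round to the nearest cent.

D₁ = D₀ × (1 + g) = 278,000.00 × 1.006 = 279,668.0000
Growing perpetuity: P = D₁ / (r − g) = 279,668.0000 / (0.098 − 0.006) = 3,039,869.57

3039869.57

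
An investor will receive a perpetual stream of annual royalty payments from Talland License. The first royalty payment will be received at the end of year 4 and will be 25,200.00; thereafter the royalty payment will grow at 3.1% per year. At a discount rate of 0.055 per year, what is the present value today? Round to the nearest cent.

Value at end of year 3: C₁ / (r − g) = 25,200.00 / (0.055 − 0.031) = 1,050,000.0000
Discount to today: PV = 1,050,000.0000 / (1 + 0.055)^3 = 1,050,000.0000 / 1.174241 = 894,194.35

894194.35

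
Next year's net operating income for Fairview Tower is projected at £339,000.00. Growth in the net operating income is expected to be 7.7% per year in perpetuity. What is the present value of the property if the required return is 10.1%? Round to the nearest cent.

£14125000.00

Growing perpetuity: P = D₁ / (r − g) = £339,000.0000 / (0.101 − 0.077) = £14,125,000.00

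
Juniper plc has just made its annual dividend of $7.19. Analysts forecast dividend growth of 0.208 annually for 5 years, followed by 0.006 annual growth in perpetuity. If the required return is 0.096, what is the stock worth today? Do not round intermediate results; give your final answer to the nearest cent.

$179.32

D_1 = 8.68552
D_2 = 10.49211
D_3 = 12.67447
D_4 = 15.31076
D_5 = 18.49539
Terminal value at year 5: TV = D_5×(1+g_2)/(r−g_2) = 18.60637/0.09 = 206.73739
P_0 = D_1/(1+r)^1 + D_2/(1+r)^2 + D_3/(1+r)^3 + D_4/(1+r)^4 + D_5/(1+r)^5 + TV/(1+r)^5
    = 7.92474 + 8.73457 + 9.62716 + 10.61095 + 11.69528 + 130.72729 = 179.32000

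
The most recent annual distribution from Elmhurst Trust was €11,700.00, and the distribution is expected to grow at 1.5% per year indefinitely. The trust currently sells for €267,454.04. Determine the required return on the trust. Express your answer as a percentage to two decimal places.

5.94%

D₁ = €11,700.00 × 1.015 = €11,875.5000
P = D₁/(r − g) ⇒ r = D₁/P + g = €11,875.5000/€267,454.04 + 0.015 = 0.044402 + 0.015 = 0.059402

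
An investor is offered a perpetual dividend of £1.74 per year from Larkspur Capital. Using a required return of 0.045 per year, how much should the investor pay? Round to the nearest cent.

£38.67

Level perpetuity: PV = C / r = £1.74 / 0.045 = £38.67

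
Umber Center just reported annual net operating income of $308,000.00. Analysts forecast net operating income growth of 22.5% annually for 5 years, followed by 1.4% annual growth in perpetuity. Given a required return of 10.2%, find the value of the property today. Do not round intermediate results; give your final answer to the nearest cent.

$8163029.67

D_1 = 377300.00000
D_2 = 462192.50000
D_3 = 566185.81250
D_4 = 693577.62031
D_5 = 849632.58488
Terminal value at year 5: TV = D_5×(1+g_2)/(r−g_2) = 861527.44107/0.088 = 9790084.55763
P_0 = D_1/(1+r)^1 + D_2/(1+r)^2 + D_3/(1+r)^3 + D_4/(1+r)^4 + D_5/(1+r)^5 + TV/(1+r)^5
    = 342377.49546 + 380592.04350 + 423071.91769 + 470293.19344 + 522785.08345 + 6023909.93884 = 8163029.67238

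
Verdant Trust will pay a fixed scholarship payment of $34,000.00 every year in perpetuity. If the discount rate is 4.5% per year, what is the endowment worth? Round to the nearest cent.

$755555.56

Level perpetuity: PV = C / r = $34,000.00 / 0.045 = $755,555.56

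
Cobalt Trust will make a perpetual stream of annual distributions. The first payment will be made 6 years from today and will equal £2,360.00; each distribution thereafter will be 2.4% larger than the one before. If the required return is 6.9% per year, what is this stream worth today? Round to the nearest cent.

Value at end of year 5: C₁ / (r − g) = £2,360.00 / (0.069 − 0.024) = £52,444.4444
Discount to today: PV = £52,444.4444 / (1 + 0.069)^5 = £52,444.4444 / 1.396010 = £37,567.38

£37567.38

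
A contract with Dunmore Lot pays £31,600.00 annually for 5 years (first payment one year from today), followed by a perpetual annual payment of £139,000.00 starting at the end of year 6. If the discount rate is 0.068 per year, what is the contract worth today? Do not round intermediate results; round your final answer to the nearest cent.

£1601388.20

PV of 5-year annuity: £31,600.00 × [1 − (1+0.068)^−5] / 0.068 = 130263.03946
Perpetuity value at year 5: £139,000.00 / 0.068 = 2044117.64706
PV of perpetuity: 2044117.64706 / (1+0.068)^5 = 1471125.16337
Total PV = 130263.03946 + 1471125.16337 = 1601388.20282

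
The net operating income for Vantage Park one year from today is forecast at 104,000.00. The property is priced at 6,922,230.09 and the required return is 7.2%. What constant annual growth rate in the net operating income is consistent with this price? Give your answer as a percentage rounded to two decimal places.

P = D₁/(r−g) ⇒ g = r − D₁/P = 0.072 − 104,000.00/6,922,230.09 = 0.056976

5.70%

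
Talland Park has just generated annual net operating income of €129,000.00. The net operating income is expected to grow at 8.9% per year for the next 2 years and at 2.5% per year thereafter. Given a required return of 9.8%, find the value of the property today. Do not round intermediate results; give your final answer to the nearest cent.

D_1 = 140481.00000
D_2 = 152983.80900
Terminal value at year 2: TV = D_2×(1+g_2)/(r−g_2) = 156808.40423/0.073 = 2148060.33185
P_0 = D_1/(1+r)^1 + D_2/(1+r)^2 + TV/(1+r)^2
    = 127942.62295 + 126893.91293 + 1781729.59931 = 2036566.13519

€2036566.14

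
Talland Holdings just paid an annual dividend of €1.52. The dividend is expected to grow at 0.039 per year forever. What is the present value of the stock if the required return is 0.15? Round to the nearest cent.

€14.23

D₁ = D₀ × (1 + g) = €1.52 × 1.039 = €1.5793
Growing perpetuity: P = D₁ / (r − g) = €1.5793 / (0.15 − 0.039) = €14.23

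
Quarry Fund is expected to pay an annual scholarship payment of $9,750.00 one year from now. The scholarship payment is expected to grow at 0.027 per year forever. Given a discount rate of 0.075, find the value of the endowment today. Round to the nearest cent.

Growing perpetuity: P = D₁ / (r − g) = $9,750.0000 / (0.075 − 0.027) = $203,125.00

$203125.00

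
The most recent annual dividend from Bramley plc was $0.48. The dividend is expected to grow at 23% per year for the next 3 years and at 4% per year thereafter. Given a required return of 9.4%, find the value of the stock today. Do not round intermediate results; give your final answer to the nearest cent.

$14.97

D_1 = 0.59040
D_2 = 0.72619
D_3 = 0.89322
Terminal value at year 3: TV = D_3×(1+g_2)/(r−g_2) = 0.92894/0.054 = 17.20268
P_0 = D_1/(1+r)^1 + D_2/(1+r)^2 + D_3/(1+r)^3 + TV/(1+r)^3
    = 0.53967 + 0.60676 + 0.68219 + 13.13845 = 14.96707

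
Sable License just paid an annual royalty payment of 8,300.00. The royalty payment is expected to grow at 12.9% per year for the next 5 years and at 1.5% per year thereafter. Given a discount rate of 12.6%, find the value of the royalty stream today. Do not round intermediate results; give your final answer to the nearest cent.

118745.74

D_1 = 9370.70000
D_2 = 10579.52030
D_3 = 11944.27842
D_4 = 13485.09033
D_5 = 15224.66699
Terminal value at year 5: TV = D_5×(1+g_2)/(r−g_2) = 15453.03699/0.111 = 139216.54948
P_0 = D_1/(1+r)^1 + D_2/(1+r)^2 + D_3/(1+r)^3 + D_4/(1+r)^4 + D_5/(1+r)^5 + TV/(1+r)^5
    = 8322.11368 + 8344.28627 + 8366.51794 + 8388.80884 + 8411.15913 + 76912.85150 = 118745.73736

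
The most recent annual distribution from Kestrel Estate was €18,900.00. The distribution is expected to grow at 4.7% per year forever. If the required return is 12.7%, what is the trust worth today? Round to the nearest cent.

D₁ = D₀ × (1 + g) = €18,900.00 × 1.047 = €19,788.3000
Growing perpetuity: P = D₁ / (r − g) = €19,788.3000 / (0.127 − 0.047) = €247,353.75

€247353.75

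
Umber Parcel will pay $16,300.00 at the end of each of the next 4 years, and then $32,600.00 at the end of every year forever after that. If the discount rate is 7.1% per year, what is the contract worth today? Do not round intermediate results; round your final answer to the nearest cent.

$404067.80

PV of 4-year annuity: $16,300.00 × [1 − (1+0.071)^−4] / 0.071 = 55087.13143
Perpetuity value at year 4: $32,600.00 / 0.071 = 459154.92958
PV of perpetuity: 459154.92958 / (1+0.071)^4 = 348980.66672
Total PV = 55087.13143 + 348980.66672 = 404067.79815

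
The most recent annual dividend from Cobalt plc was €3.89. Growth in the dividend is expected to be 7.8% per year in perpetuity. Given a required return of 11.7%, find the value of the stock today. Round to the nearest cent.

D₁ = D₀ × (1 + g) = €3.89 × 1.078 = €4.1934
Growing perpetuity: P = D₁ / (r − g) = €4.1934 / (0.117 − 0.078) = €107.52

€107.52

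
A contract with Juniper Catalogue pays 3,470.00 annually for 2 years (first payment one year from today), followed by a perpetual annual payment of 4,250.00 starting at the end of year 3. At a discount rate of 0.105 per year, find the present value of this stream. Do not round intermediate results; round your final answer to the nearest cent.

PV of 2-year annuity: 3,470.00 × [1 − (1+0.105)^−2] / 0.105 = 5982.14615
Perpetuity value at year 2: 4,250.00 / 0.105 = 40476.19048
PV of perpetuity: 40476.19048 / (1+0.105)^2 = 33149.35442
Total PV = 5982.14615 + 33149.35442 = 39131.50056

39131.50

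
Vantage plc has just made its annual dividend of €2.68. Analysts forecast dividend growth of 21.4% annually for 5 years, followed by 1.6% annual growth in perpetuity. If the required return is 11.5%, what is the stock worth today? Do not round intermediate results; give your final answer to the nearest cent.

D_1 = 3.25352
D_2 = 3.94977
D_3 = 4.79502
D_4 = 5.82116
D_5 = 7.06689
Terminal value at year 5: TV = D_5×(1+g_2)/(r−g_2) = 7.17996/0.099 = 72.52483
P_0 = D_1/(1+r)^1 + D_2/(1+r)^2 + D_3/(1+r)^3 + D_4/(1+r)^4 + D_5/(1+r)^5 + TV/(1+r)^5
    = 2.91796 + 3.17704 + 3.45912 + 3.76626 + 4.10066 + 42.08355 = 59.50459

€59.50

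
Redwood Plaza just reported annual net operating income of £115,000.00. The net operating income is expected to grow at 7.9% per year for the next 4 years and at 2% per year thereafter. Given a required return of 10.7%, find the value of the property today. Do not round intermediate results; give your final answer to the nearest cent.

D_1 = 124085.00000
D_2 = 133887.71500
D_3 = 144464.84449
D_4 = 155877.56720
Terminal value at year 4: TV = D_4×(1+g_2)/(r−g_2) = 158995.11854/0.087 = 1827530.09820
P_0 = D_1/(1+r)^1 + D_2/(1+r)^2 + D_3/(1+r)^3 + D_4/(1+r)^4 + TV/(1+r)^4
    = 112091.23758 + 109256.04819 + 106492.57091 + 103798.99188 + 1216953.69792 = 1648592.54649

£1648592.55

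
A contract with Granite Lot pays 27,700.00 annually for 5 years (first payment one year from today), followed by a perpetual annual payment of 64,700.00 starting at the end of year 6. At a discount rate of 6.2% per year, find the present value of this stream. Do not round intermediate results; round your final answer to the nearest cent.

888535.27

PV of 5-year annuity: 27,700.00 × [1 − (1+0.062)^−5] / 0.062 = 116050.35813
Perpetuity value at year 5: 64,700.00 / 0.062 = 1043548.38710
PV of perpetuity: 1043548.38710 / (1+0.062)^5 = 772484.91521
Total PV = 116050.35813 + 772484.91521 = 888535.27334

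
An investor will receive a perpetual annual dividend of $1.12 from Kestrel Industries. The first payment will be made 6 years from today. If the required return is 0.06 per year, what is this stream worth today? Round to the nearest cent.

$13.95

Value at end of year 5: C / r = $1.12 / 0.06 = $18.6667
Discount to today: PV = $18.6667 / (1 + 0.06)^5 = $18.6667 / 1.338226 = $13.95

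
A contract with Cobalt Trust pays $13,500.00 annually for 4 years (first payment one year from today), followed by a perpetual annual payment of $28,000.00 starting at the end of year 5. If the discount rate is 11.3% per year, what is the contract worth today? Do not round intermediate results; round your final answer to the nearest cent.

PV of 4-year annuity: $13,500.00 × [1 − (1+0.113)^−4] / 0.113 = 41616.14929
Perpetuity value at year 4: $28,000.00 / 0.113 = 247787.61062
PV of perpetuity: 247787.61062 / (1+0.113)^4 = 161472.63430
Total PV = 41616.14929 + 161472.63430 = 203088.78360

$203088.78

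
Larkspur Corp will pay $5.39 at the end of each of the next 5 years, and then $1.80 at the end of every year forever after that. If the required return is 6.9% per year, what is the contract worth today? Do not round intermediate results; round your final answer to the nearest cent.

$40.85

PV of 5-year annuity: $5.39 × [1 − (1+0.069)^−5] / 0.069 = 22.15936
Perpetuity value at year 5: $1.80 / 0.069 = 26.08696
PV of perpetuity: 26.08696 / (1+0.069)^5 = 18.68680
Total PV = 22.15936 + 18.68680 = 40.84616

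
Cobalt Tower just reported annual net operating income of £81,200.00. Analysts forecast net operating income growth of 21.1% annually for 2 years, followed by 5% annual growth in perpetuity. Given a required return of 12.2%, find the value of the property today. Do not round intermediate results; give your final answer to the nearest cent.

D_1 = 98333.20000
D_2 = 119081.50520
Terminal value at year 2: TV = D_2×(1+g_2)/(r−g_2) = 125035.58046/0.072 = 1736605.28417
P_0 = D_1/(1+r)^1 + D_2/(1+r)^2 + TV/(1+r)^2
    = 87640.99822 + 94592.91341 + 1379479.98717 = 1561713.89879

£1561713.90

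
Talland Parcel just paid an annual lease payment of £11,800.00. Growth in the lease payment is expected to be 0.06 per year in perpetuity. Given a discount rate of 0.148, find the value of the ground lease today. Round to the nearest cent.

£142136.36

D₁ = D₀ × (1 + g) = £11,800.00 × 1.06 = £12,508.0000
Growing perpetuity: P = D₁ / (r − g) = £12,508.0000 / (0.148 − 0.06) = £142,136.36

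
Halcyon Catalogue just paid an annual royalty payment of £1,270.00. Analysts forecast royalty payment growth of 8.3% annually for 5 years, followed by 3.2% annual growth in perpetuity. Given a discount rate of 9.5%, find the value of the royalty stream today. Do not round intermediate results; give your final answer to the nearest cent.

D_1 = 1375.41000
D_2 = 1489.56903
D_3 = 1613.20326
D_4 = 1747.09913
D_5 = 1892.10836
Terminal value at year 5: TV = D_5×(1+g_2)/(r−g_2) = 1952.65583/0.063 = 30994.53691
P_0 = D_1/(1+r)^1 + D_2/(1+r)^2 + D_3/(1+r)^3 + D_4/(1+r)^4 + D_5/(1+r)^5 + TV/(1+r)^5
    = 1256.08219 + 1242.31691 + 1228.70248 + 1215.23724 + 1201.91957 + 19688.58732 = 25832.84571

£25832.85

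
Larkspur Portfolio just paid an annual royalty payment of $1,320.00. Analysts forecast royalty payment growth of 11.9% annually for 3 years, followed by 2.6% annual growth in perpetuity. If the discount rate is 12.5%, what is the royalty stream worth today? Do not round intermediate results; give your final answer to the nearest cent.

$17380.20

D_1 = 1477.08000
D_2 = 1652.85252
D_3 = 1849.54197
Terminal value at year 3: TV = D_3×(1+g_2)/(r−g_2) = 1897.63006/0.099 = 19167.98042
P_0 = D_1/(1+r)^1 + D_2/(1+r)^2 + D_3/(1+r)^3 + TV/(1+r)^3
    = 1312.96000 + 1305.95755 + 1298.99244 + 13462.28528 = 17380.19527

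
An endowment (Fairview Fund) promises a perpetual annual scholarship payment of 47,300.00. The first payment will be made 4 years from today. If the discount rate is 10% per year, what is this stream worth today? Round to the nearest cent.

355371.90

Value at end of year 3: C / r = 47,300.00 / 0.1 = 473,000.0000
Discount to today: PV = 473,000.0000 / (1 + 0.1)^3 = 473,000.0000 / 1.331000 = 355,371.90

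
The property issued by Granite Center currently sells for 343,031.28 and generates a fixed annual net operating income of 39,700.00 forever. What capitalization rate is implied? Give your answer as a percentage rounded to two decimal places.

P = C/r ⇒ r = C/P = 39,700.00/343,031.28 = 0.115733

11.57%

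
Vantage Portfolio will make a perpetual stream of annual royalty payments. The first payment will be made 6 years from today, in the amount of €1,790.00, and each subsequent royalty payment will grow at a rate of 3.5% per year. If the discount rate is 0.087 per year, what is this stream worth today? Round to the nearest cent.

Value at end of year 5: C₁ / (r − g) = €1,790.00 / (0.087 − 0.035) = €34,423.0769
Discount to today: PV = €34,423.0769 / (1 + 0.087)^5 = €34,423.0769 / 1.517566 = €22,683.08

€22683.08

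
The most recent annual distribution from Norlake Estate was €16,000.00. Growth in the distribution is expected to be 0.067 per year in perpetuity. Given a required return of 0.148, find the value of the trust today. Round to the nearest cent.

D₁ = D₀ × (1 + g) = €16,000.00 × 1.067 = €17,072.0000
Growing perpetuity: P = D₁ / (r − g) = €17,072.0000 / (0.148 − 0.067) = €210,765.43

€210765.43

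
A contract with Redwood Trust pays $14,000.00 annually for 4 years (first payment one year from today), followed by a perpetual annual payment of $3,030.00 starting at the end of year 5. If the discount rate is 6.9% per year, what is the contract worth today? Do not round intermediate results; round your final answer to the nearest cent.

$81154.79

PV of 4-year annuity: $14,000.00 × [1 − (1+0.069)^−4] / 0.069 = 47528.20787
Perpetuity value at year 4: $3,030.00 / 0.069 = 43913.04348
PV of perpetuity: 43913.04348 / (1+0.069)^4 = 33626.58135
Total PV = 47528.20787 + 33626.58135 = 81154.78921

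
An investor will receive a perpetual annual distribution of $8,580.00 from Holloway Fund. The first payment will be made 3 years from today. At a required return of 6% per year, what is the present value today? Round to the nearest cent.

$127269.49

Value at end of year 2: C / r = $8,580.00 / 0.06 = $143,000.0000
Discount to today: PV = $143,000.0000 / (1 + 0.06)^2 = $143,000.0000 / 1.123600 = $127,269.49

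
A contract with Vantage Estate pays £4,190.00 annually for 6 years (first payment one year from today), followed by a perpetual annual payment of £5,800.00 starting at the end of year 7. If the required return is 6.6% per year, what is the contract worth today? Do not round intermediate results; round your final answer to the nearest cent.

PV of 6-year annuity: £4,190.00 × [1 − (1+0.066)^−6] / 0.066 = 20220.82962
Perpetuity value at year 6: £5,800.00 / 0.066 = 87878.78788
PV of perpetuity: 87878.78788 / (1+0.066)^6 = 59888.14067
Total PV = 20220.82962 + 59888.14067 = 80108.97029

£80108.97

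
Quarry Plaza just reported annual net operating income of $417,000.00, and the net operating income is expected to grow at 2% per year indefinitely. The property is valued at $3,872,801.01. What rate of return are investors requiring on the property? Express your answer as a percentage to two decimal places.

12.98%

D₁ = $417,000.00 × 1.02 = $425,340.0000
P = D₁/(r − g) ⇒ r = D₁/P + g = $425,340.0000/$3,872,801.01 + 0.02 = 0.109827 + 0.02 = 0.129827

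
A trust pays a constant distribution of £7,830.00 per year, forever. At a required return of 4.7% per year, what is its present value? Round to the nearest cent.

£166595.74

Level perpetuity: PV = C / r = £7,830.00 / 0.047 = £166,595.74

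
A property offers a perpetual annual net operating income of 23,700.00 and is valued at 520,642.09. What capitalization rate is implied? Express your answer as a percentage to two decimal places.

4.55%

P = C/r ⇒ r = C/P = 23,700.00/520,642.09 = 0.045521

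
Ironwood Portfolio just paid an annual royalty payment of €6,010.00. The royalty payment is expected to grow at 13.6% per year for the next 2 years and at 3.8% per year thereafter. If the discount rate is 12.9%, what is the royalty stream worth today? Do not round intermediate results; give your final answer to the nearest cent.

D_1 = 6827.36000
D_2 = 7755.88096
Terminal value at year 2: TV = D_2×(1+g_2)/(r−g_2) = 8050.60444/0.091 = 88468.18062
P_0 = D_1/(1+r)^1 + D_2/(1+r)^2 + TV/(1+r)^2
    = 6047.26306 + 6084.75717 + 69406.35098 = 81538.37121

€81538.37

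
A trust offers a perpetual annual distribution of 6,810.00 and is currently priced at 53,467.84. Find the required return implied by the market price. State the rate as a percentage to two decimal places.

P = C/r ⇒ r = C/P = 6,810.00/53,467.84 = 0.127366

12.74%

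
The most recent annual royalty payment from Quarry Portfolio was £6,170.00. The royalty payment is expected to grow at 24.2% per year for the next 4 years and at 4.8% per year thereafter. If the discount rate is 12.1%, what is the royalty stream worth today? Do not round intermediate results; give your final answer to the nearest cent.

£165569.54

D_1 = 7663.14000
D_2 = 9517.61988
D_3 = 11820.88389
D_4 = 14681.53779
Terminal value at year 4: TV = D_4×(1+g_2)/(r−g_2) = 15386.25161/0.073 = 210770.56995
P_0 = D_1/(1+r)^1 + D_2/(1+r)^2 + D_3/(1+r)^3 + D_4/(1+r)^4 + TV/(1+r)^4
    = 6835.98573 + 7573.85751 + 8391.37469 + 9297.13414 + 133471.18600 = 165569.53807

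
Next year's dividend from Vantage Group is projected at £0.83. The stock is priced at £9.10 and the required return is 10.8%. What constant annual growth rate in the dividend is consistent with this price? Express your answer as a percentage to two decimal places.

P = D₁/(r−g) ⇒ g = r − D₁/P = 0.108 − £0.83/£9.10 = 0.016791

1.68%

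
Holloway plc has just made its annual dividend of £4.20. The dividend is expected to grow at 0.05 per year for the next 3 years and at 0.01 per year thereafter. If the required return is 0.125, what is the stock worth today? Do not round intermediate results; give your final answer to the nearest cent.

£40.98

D_1 = 4.41000
D_2 = 4.63050
D_3 = 4.86203
Terminal value at year 3: TV = D_3×(1+g_2)/(r−g_2) = 4.91065/0.115 = 42.70126
P_0 = D_1/(1+r)^1 + D_2/(1+r)^2 + D_3/(1+r)^3 + TV/(1+r)^3
    = 3.92000 + 3.65867 + 3.41476 + 29.99046 = 40.98388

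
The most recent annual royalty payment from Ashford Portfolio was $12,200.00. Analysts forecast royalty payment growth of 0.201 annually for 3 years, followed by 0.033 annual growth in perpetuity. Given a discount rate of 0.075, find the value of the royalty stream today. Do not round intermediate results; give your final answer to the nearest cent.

$464291.76

D_1 = 14652.20000
D_2 = 17597.29220
D_3 = 21134.34793
Terminal value at year 3: TV = D_3×(1+g_2)/(r−g_2) = 21831.78141/0.042 = 519804.31938
P_0 = D_1/(1+r)^1 + D_2/(1+r)^2 + D_3/(1+r)^3 + TV/(1+r)^3
    = 13629.95349 + 15227.51083 + 17012.31675 + 418421.98096 = 464291.76203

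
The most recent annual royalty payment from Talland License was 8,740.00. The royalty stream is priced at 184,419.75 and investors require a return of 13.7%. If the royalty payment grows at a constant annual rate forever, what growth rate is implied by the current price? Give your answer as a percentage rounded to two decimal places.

8.56%

P = D₀(1+g)/(r−g) ⇒ P(r−g) = D₀(1+g) ⇒ g(P+D₀) = P·r − D₀
g = (P·r − D₀)/(P + D₀) = (184,419.75×0.137 − 8,740.00) / (184,419.75 + 8,740.00) = 0.085554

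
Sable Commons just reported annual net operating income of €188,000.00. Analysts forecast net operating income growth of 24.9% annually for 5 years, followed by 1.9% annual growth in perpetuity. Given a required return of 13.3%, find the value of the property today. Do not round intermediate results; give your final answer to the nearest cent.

D_1 = 234812.00000
D_2 = 293280.18800
D_3 = 366306.95481
D_4 = 457517.38656
D_5 = 571439.21581
Terminal value at year 5: TV = D_5×(1+g_2)/(r−g_2) = 582296.56091/0.114 = 5107864.56942
P_0 = D_1/(1+r)^1 + D_2/(1+r)^2 + D_3/(1+r)^3 + D_4/(1+r)^4 + D_5/(1+r)^5 + TV/(1+r)^5
    = 207248.01412 + 228466.69871 + 251857.81702 + 277643.78946 + 306069.80851 + 2735834.51641 = 4007120.64424

€4007120.64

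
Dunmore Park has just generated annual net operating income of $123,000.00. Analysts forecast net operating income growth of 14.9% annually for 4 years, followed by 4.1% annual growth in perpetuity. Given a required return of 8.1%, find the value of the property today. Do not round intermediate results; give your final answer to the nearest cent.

$4660158.09

D_1 = 141327.00000
D_2 = 162384.72300
D_3 = 186580.04673
D_4 = 214380.47369
Terminal value at year 4: TV = D_4×(1+g_2)/(r−g_2) = 223170.07311/0.04 = 5579251.82776
P_0 = D_1/(1+r)^1 + D_2/(1+r)^2 + D_3/(1+r)^3 + D_4/(1+r)^4 + TV/(1+r)^4
    = 130737.28030 + 138961.27203 + 147702.59164 + 156993.78149 + 4085763.16324 = 4660158.08869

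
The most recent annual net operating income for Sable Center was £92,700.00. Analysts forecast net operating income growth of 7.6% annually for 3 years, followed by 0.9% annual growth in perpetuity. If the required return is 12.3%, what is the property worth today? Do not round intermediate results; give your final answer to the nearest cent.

£977175.96

D_1 = 99745.20000
D_2 = 107325.83520
D_3 = 115482.59868
Terminal value at year 3: TV = D_3×(1+g_2)/(r−g_2) = 116521.94206/0.114 = 1022122.29880
P_0 = D_1/(1+r)^1 + D_2/(1+r)^2 + D_3/(1+r)^3 + TV/(1+r)^3
    = 88820.30276 + 85102.97931 + 81541.23396 + 721711.44799 = 977175.96403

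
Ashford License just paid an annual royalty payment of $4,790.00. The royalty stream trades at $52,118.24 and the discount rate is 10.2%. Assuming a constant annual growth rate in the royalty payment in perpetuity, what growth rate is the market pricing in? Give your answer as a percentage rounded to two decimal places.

P = D₀(1+g)/(r−g) ⇒ P(r−g) = D₀(1+g) ⇒ g(P+D₀) = P·r − D₀
g = (P·r − D₀)/(P + D₀) = ($52,118.24×0.102 − $4,790.00) / ($52,118.24 + $4,790.00) = 0.009244

0.92%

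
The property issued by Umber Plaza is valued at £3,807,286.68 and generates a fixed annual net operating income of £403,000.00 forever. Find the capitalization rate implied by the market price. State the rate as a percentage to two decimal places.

10.58%

P = C/r ⇒ r = C/P = £403,000.00/£3,807,286.68 = 0.105850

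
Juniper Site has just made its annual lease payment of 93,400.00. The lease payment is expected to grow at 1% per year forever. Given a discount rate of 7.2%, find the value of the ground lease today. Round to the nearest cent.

D₁ = D₀ × (1 + g) = 93,400.00 × 1.01 = 94,334.0000
Growing perpetuity: P = D₁ / (r − g) = 94,334.0000 / (0.072 − 0.01) = 1,521,516.13

1521516.13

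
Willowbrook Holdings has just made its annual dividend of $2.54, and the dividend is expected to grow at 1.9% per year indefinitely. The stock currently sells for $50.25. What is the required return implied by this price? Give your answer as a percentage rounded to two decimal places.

D₁ = $2.54 × 1.019 = $2.5883
P = D₁/(r − g) ⇒ r = D₁/P + g = $2.5883/$50.25 + 0.019 = 0.051508 + 0.019 = 0.070508

7.05%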